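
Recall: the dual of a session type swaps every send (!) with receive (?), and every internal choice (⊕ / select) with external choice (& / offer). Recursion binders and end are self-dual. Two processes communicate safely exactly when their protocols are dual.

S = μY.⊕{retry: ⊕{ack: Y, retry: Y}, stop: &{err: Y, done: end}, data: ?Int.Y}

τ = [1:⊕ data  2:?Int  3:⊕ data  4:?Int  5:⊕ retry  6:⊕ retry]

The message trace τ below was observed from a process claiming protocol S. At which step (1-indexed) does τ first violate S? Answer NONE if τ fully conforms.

[1] ⊕ data  ✓  residual = ?Int.μY.…
[2] ?Int  ✓  residual = μY.…
[3] ⊕ data  ✓  residual = ?Int.μY.…
[4] ?Int  ✓  residual = μY.…
[5] ⊕ retry  ✓  residual = ⊕{ack: μY.…, retry: μY.…}
[6] ⊕ retry  ✓  residual = μY.…
τ conforms to S (length 6)

NONE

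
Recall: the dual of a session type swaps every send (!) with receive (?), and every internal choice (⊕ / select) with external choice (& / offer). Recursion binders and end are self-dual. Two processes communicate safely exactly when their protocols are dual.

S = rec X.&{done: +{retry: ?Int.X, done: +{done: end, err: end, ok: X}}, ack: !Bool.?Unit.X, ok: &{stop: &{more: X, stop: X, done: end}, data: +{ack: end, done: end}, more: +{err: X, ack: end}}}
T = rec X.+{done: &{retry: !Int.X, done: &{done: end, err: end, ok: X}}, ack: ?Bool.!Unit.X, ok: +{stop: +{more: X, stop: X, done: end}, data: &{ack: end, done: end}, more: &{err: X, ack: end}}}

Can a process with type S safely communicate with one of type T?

rec X vs rec X  ok (rec unchanged)
  &{done,ack,ok} vs +{done,ack,ok}  ok same labels
    [done]
      +{retry,done} vs &{retry,done}  ok same labels
        [retry]
          ?Int vs !Int  ok
            X vs X  ok
        [done]
          +{done,err,ok} vs &{done,err,ok}  ok same labels
            [done]
              end vs end  ok
            [err]
              end vs end  ok
            [ok]
              X vs X  ok
    [ack]
      !Bool vs ?Bool  ok
        ?Unit vs !Unit  ok
          X vs X  ok
    [ok]
      &{stop,data,more} vs +{stop,data,more}  ok same labels
        [stop]
          &{more,stop,done} vs +{more,stop,done}  ok same labels
            [more]
              X vs X  ok
            [stop]
              X vs X  ok
            [done]
              end vs end  ok
        [data]
          +{ack,done} vs &{ack,done}  ok same labels
            [ack]
              end vs end  ok
            [done]
              end vs end  ok
        [more]
          +{err,ack} vs &{err,ack}  ok same labels
            [err]
              X vs X  ok
            [ack]
              end vs end  ok

YES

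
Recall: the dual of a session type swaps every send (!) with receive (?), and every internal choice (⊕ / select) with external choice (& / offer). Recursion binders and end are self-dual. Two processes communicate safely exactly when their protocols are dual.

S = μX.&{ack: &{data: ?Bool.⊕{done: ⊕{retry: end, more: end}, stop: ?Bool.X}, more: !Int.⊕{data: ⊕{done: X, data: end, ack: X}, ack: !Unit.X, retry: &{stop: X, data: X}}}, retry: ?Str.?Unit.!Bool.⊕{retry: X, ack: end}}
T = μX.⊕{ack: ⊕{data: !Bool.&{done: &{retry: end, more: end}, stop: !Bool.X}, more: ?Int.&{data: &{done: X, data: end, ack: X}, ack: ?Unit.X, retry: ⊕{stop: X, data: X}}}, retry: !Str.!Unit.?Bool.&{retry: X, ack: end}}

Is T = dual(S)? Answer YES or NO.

μX ‖ μX  ✓ (μ self-dual)
  &{ack,retry} ‖ ⊕{ack,retry}  ✓ same labels
    [ack]
      &{data,more} ‖ ⊕{data,more}  ✓ same labels
        [data]
          ?Bool ‖ !Bool  ✓
            ⊕{done,stop} ‖ &{done,stop}  ✓ same labels
              [done]
                ⊕{retry,more} ‖ &{retry,more}  ✓ same labels
                  [retry]
                    end ‖ end  ✓
                  [more]
                    end ‖ end  ✓
              [stop]
                ?Bool ‖ !Bool  ✓
                  X ‖ X  ✓
        [more]
          !Int ‖ ?Int  ✓
            ⊕{data,ack,retry} ‖ &{data,ack,retry}  ✓ same labels
              [data]
                ⊕{done,data,ack} ‖ &{done,data,ack}  ✓ same labels
                  [done]
                    X ‖ X  ✓
                  [data]
                    end ‖ end  ✓
                  [ack]
                    X ‖ X  ✓
              [ack]
                !Unit ‖ ?Unit  ✓
                  X ‖ X  ✓
              [retry]
                &{stop,data} ‖ ⊕{stop,data}  ✓ same labels
                  [stop]
                    X ‖ X  ✓
                  [data]
                    X ‖ X  ✓
    [retry]
      ?Str ‖ !Str  ✓
        ?Unit ‖ !Unit  ✓
          !Bool ‖ ?Bool  ✓
            ⊕{retry,ack} ‖ &{retry,ack}  ✓ same labels
              [retry]
                X ‖ X  ✓
              [ack]
                end ‖ end  ✓

YES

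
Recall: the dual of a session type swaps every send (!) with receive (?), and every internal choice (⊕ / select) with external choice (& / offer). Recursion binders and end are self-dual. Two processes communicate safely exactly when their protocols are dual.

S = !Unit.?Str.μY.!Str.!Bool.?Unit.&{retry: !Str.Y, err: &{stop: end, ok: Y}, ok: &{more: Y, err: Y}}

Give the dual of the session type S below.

?Unit.!Str.μY.?Str.?Bool.!Unit.⊕{retry: ?Str.Y, err: ⊕{stop: end, ok: Y}, ok: ⊕{more: Y, err: Y}}

!Unit ↦ ?Unit
  ?Str ↦ !Str
    μY ↦ μY  (μ self-dual)
      !Str ↦ ?Str
        !Bool ↦ ?Bool
          ?Unit ↦ !Unit
            &{retry,err,ok} ↦ ⊕{retry,err,ok}  (external→internal)
              • retry:
                !Str ↦ ?Str
                  Y self-dual
              • err:
                &{stop,ok} ↦ ⊕{stop,ok}  (external→internal)
                  • stop:
                    end self-dual
                  • ok:
                    Y self-dual
              • ok:
                &{more,err} ↦ ⊕{more,err}  (external→internal)
                  • more:
                    Y self-dual
                  • err:
                    Y self-dual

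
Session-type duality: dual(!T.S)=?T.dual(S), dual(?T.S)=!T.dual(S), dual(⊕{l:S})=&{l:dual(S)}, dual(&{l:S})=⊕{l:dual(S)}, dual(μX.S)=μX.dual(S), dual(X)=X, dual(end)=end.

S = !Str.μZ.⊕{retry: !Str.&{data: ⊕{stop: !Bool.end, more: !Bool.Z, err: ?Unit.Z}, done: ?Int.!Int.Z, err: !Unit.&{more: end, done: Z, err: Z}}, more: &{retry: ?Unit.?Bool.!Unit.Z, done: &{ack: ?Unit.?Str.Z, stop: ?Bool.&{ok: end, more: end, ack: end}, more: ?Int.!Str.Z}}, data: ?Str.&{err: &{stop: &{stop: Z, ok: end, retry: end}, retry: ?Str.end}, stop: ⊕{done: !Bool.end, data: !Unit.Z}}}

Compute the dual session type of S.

!Str → ?Str
  μZ → μZ  (rec unchanged)
    ⊕{retry,more,data} → &{retry,more,data}  (⊕→&)
      [retry]
        !Str → ?Str
          &{data,done,err} → ⊕{data,done,err}  (&→⊕)
            [data]
              ⊕{stop,more,err} → &{stop,more,err}  (⊕→&)
                [stop]
                  !Bool → ?Bool
                    dual(end) = end
                [more]
                  !Bool → ?Bool
                    dual(Z) = Z
                [err]
                  ?Unit → !Unit
                    dual(Z) = Z
            [done]
              ?Int → !Int
                !Int → ?Int
                  dual(Z) = Z
            [err]
              !Unit → ?Unit
                &{more,done,err} → ⊕{more,done,err}  (&→⊕)
                  [more]
                    dual(end) = end
                  [done]
                    dual(Z) = Z
                  [err]
                    dual(Z) = Z
      [more]
        &{retry,done} → ⊕{retry,done}  (&→⊕)
          [retry]
            ?Unit → !Unit
              ?Bool → !Bool
                !Unit → ?Unit
                  dual(Z) = Z
          [done]
            &{ack,stop,more} → ⊕{ack,stop,more}  (&→⊕)
              [ack]
                ?Unit → !Unit
                  ?Str → !Str
                    dual(Z) = Z
              [stop]
                ?Bool → !Bool
                  &{ok,more,ack} → ⊕{ok,more,ack}  (&→⊕)
                    [ok]
                      dual(end) = end
                    [more]
                      dual(end) = end
                    [ack]
                      dual(end) = end
              [more]
                ?Int → !Int
                  !Str → ?Str
                    dual(Z) = Z
      [data]
        ?Str → !Str
          &{err,stop} → ⊕{err,stop}  (&→⊕)
            [err]
              &{stop,retry} → ⊕{stop,retry}  (&→⊕)
                [stop]
                  &{stop,ok,retry} → ⊕{stop,ok,retry}  (&→⊕)
                    [stop]
                      dual(Z) = Z
                    [ok]
                      dual(end) = end
                    [retry]
                      dual(end) = end
                [retry]
                  ?Str → !Str
                    dual(end) = end
            [stop]
              ⊕{done,data} → &{done,data}  (⊕→&)
                [done]
                  !Bool → ?Bool
                    dual(end) = end
                [data]
                  !Unit → ?Unit
                    dual(Z) = Z

?Str.μZ.&{retry: ?Str.⊕{data: &{stop: ?Bool.end, more: ?Bool.Z, err: !Unit.Z}, done: !Int.?Int.Z, err: ?Unit.⊕{more: end, done: Z, err: Z}}, more: ⊕{retry: !Unit.!Bool.?Unit.Z, done: ⊕{ack: !Unit.!Str.Z, stop: !Bool.⊕{ok: end, more: end, ack: end}, more: !Int.?Str.Z}}, data: !Str.⊕{err: ⊕{stop: ⊕{stop: Z, ok: end, retry: end}, retry: !Str.end}, stop: &{done: ?Bool.end, data: ?Unit.Z}}}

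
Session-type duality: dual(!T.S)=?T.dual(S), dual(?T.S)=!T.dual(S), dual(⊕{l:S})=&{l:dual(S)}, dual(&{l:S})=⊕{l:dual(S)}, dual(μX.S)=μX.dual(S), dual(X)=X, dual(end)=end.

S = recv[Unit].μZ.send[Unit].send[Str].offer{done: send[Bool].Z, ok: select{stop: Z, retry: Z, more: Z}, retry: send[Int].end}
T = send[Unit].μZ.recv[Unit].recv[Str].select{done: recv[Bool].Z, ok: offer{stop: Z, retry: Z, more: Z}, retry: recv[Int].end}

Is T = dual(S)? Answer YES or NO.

recv[Unit] ‖ send[Unit]  ✓
  μZ ‖ μZ  ✓ (binder kept)
    send[Unit] ‖ recv[Unit]  ✓
      send[Str] ‖ recv[Str]  ✓
        offer{done,ok,retry} ‖ select{done,ok,retry}  ✓ labels match
          [done]
            send[Bool] ‖ recv[Bool]  ✓
              Z ‖ Z  ✓
          [ok]
            select{stop,retry,more} ‖ offer{stop,retry,more}  ✓ labels match
              [stop]
                Z ‖ Z  ✓
              [retry]
                Z ‖ Z  ✓
              [more]
                Z ‖ Z  ✓
          [retry]
            send[Int] ‖ recv[Int]  ✓
              end ‖ end  ✓

YES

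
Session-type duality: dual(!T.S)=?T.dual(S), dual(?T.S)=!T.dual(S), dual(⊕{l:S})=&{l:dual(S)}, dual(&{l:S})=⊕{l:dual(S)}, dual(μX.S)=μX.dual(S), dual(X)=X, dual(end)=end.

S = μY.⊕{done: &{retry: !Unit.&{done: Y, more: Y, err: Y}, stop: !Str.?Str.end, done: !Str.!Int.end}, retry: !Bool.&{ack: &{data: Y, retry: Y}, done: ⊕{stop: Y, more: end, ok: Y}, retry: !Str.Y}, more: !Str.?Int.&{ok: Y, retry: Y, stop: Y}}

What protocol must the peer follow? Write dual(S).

μY ↦ μY  (μ self-dual)
  ⊕{done,retry,more} ↦ &{done,retry,more}  (select→offer)
    [done]
      &{retry,stop,done} ↦ ⊕{retry,stop,done}  (&→⊕)
        [retry]
          !Unit ↦ ?Unit
            &{done,more,err} ↦ ⊕{done,more,err}  (&→⊕)
              [done]
                dual(Y) = Y
              [more]
                dual(Y) = Y
              [err]
                dual(Y) = Y
        [stop]
          !Str ↦ ?Str
            ?Str ↦ !Str
              dual(end) = end
        [done]
          !Str ↦ ?Str
            !Int ↦ ?Int
              dual(end) = end
    [retry]
      !Bool ↦ ?Bool
        &{ack,done,retry} ↦ ⊕{ack,done,retry}  (&→⊕)
          [ack]
            &{data,retry} ↦ ⊕{data,retry}  (&→⊕)
              [data]
                dual(Y) = Y
              [retry]
                dual(Y) = Y
          [done]
            ⊕{stop,more,ok} ↦ &{stop,more,ok}  (select→offer)
              [stop]
                dual(Y) = Y
              [more]
                dual(end) = end
              [ok]
                dual(Y) = Y
          [retry]
            !Str ↦ ?Str
              dual(Y) = Y
    [more]
      !Str ↦ ?Str
        ?Int ↦ !Int
          &{ok,retry,stop} ↦ ⊕{ok,retry,stop}  (&→⊕)
            [ok]
              dual(Y) = Y
            [retry]
              dual(Y) = Y
            [stop]
              dual(Y) = Y

μY.&{done: ⊕{retry: ?Unit.⊕{done: Y, more: Y, err: Y}, stop: ?Str.!Str.end, done: ?Str.?Int.end}, retry: ?Bool.⊕{ack: ⊕{data: Y, retry: Y}, done: &{stop: Y, more: end, ok: Y}, retry: ?Str.Y}, more: ?Str.!Int.⊕{ok: Y, retry: Y, stop: Y}}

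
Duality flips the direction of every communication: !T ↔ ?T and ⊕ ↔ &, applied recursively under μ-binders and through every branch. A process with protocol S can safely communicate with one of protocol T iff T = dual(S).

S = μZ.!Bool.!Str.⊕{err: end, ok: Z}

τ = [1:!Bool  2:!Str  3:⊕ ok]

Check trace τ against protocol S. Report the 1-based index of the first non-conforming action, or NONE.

step 1: !Bool  match  state: !Str.⊕{err: end, ok: μZ.…}
step 2: !Str  match  state: ⊕{err: end, ok: μZ.…}
step 3: ⊕ ok  match  state: μZ.…
all 3 steps conform

NONE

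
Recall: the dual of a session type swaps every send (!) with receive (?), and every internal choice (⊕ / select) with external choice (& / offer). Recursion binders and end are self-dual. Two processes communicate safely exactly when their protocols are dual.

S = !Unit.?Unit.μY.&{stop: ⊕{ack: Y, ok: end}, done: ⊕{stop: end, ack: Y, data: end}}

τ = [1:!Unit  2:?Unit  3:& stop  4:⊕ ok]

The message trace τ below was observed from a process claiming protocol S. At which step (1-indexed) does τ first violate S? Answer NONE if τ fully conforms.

NONE

step 1: !Unit  ✓  residual = ?Unit.μY.…
step 2: ?Unit  ✓  residual = μY.…
step 3: & stop  ✓  residual = ⊕{ack: μY.…, ok: end}
step 4: ⊕ ok  ✓  residual = end
all 4 steps conform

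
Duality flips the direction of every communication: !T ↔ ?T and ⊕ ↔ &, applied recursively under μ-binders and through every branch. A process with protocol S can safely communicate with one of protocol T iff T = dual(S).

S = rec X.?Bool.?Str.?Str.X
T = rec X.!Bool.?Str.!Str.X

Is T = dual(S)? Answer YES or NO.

rec X ‖ rec X  ok (μ self-dual)
  ?Bool ‖ !Bool  ok
    ?Str ‖ ?Str  ✗ same direction on both sides — not dual

NO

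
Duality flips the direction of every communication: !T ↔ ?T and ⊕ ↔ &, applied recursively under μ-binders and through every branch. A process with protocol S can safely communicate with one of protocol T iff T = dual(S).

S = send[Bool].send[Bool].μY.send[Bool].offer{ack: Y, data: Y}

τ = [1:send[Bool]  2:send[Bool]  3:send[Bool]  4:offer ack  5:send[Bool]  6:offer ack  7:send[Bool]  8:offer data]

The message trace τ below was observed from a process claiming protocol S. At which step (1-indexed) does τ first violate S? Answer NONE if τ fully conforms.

NONE

step 1: send[Bool]  ✓  cont: send[Bool].μY.…
step 2: send[Bool]  ✓  cont: μY.…
step 3: send[Bool]  ✓  cont: offer{ack: μY.…, data: μY.…}
step 4: offer ack  ✓  cont: μY.…
step 5: send[Bool]  ✓  cont: offer{ack: μY.…, data: μY.…}
step 6: offer ack  ✓  cont: μY.…
step 7: send[Bool]  ✓  cont: offer{ack: μY.…, data: μY.…}
step 8: offer data  ✓  cont: μY.…
trace exhausted — no violation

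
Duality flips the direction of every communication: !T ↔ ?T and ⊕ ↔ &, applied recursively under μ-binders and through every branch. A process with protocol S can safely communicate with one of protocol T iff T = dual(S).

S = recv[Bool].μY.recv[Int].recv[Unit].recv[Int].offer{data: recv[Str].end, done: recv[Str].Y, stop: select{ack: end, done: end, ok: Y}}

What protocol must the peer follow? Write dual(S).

recv[Bool] = send[Bool]
  μY = μY  (μ self-dual)
    recv[Int] = send[Int]
      recv[Unit] = send[Unit]
        recv[Int] = send[Int]
          offer{data,done,stop} = select{data,done,stop}  (&→⊕)
            [data]
              recv[Str] = send[Str]
                end self-dual
            [done]
              recv[Str] = send[Str]
                Y self-dual
            [stop]
              select{ack,done,ok} = offer{ack,done,ok}  (⊕→&)
                [ack]
                  end self-dual
                [done]
                  end self-dual
                [ok]
                  Y self-dual

send[Bool].μY.send[Int].send[Unit].send[Int].select{data: send[Str].end, done: send[Str].Y, stop: offer{ack: end, done: end, ok: Y}}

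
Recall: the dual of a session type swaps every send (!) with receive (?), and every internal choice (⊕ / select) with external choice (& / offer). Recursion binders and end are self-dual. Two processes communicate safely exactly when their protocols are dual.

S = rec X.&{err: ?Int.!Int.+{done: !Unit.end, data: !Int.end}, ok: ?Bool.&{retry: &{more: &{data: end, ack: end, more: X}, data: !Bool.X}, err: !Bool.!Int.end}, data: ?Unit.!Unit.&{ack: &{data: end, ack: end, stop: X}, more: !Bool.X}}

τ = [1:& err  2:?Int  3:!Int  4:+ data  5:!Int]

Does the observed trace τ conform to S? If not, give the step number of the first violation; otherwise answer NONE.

NONE

[1] & err  ✓  cont: ?Int.!Int.+{done: !Unit.end, data: !Int.end}
[2] ?Int  ✓  cont: !Int.+{done: !Unit.end, data: !Int.end}
[3] !Int  ✓  cont: +{done: !Unit.end, data: !Int.end}
[4] + data  ✓  cont: !Int.end
[5] !Int  ✓  cont: end
τ conforms to S (length 5)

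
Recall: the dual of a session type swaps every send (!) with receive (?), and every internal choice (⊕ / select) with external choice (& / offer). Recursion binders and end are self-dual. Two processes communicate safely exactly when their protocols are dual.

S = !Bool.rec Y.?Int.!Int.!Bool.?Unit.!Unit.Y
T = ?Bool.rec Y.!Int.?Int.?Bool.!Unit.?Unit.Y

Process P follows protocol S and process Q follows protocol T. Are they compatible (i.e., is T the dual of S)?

YES

!Bool | ?Bool  match
  rec Y | rec Y  match (binder kept)
    ?Int | !Int  match
      !Int | ?Int  match
        !Bool | ?Bool  match
          ?Unit | !Unit  match
            !Unit | ?Unit  match
              Y | Y  match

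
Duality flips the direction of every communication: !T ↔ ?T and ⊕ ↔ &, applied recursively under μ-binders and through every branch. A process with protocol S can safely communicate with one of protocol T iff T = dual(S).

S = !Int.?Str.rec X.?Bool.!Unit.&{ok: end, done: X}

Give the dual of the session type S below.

?Int.!Str.rec X.!Bool.?Unit.+{ok: end, done: X}

!Int ↦ ?Int
  ?Str ↦ !Str
    rec X ↦ rec X  (μ self-dual)
      ?Bool ↦ !Bool
        !Unit ↦ ?Unit
          &{ok,done} ↦ +{ok,done}  (offer→select)
            [ok]
              dual(end) = end
            [done]
              dual(X) = X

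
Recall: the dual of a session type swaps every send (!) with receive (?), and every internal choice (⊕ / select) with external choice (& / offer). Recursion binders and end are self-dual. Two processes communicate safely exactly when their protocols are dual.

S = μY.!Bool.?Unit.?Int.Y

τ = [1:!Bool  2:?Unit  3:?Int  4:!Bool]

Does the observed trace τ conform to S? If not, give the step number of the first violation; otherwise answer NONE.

NONE

[1] !Bool  match  now at ?Unit.?Int.μY.…
[2] ?Unit  match  now at ?Int.μY.…
[3] ?Int  match  now at μY.…
[4] !Bool  match  now at ?Unit.?Int.μY.…
trace exhausted — no violation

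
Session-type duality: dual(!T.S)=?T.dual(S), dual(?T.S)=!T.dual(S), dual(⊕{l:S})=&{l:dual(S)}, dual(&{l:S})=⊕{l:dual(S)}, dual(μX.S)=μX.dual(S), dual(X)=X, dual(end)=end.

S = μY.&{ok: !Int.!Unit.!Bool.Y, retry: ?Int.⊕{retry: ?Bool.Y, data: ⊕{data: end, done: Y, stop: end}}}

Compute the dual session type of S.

μY → μY  (rec unchanged)
  &{ok,retry} → ⊕{ok,retry}  (external→internal)
    [ok]
      !Int → ?Int
        !Unit → ?Unit
          !Bool → ?Bool
            dual(Y) = Y
    [retry]
      ?Int → !Int
        ⊕{retry,data} → &{retry,data}  (select→offer)
          [retry]
            ?Bool → !Bool
              dual(Y) = Y
          [data]
            ⊕{data,done,stop} → &{data,done,stop}  (select→offer)
              [data]
                dual(end) = end
              [done]
                dual(Y) = Y
              [stop]
                dual(end) = end

μY.⊕{ok: ?Int.?Unit.?Bool.Y, retry: !Int.&{retry: !Bool.Y, data: &{data: end, done: Y, stop: end}}}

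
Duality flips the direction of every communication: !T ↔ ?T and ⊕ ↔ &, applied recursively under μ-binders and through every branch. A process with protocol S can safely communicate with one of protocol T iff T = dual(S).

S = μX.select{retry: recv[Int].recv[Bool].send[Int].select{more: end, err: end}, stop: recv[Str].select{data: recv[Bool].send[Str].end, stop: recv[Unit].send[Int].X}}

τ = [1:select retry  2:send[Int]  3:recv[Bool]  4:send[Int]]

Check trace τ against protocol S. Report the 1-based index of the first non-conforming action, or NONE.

@1 select retry  match  now at recv[Int].recv[Bool].send[Int].select{more: end, err: end}
@2 got send[Int], protocol expects recv[Int]  ✗

2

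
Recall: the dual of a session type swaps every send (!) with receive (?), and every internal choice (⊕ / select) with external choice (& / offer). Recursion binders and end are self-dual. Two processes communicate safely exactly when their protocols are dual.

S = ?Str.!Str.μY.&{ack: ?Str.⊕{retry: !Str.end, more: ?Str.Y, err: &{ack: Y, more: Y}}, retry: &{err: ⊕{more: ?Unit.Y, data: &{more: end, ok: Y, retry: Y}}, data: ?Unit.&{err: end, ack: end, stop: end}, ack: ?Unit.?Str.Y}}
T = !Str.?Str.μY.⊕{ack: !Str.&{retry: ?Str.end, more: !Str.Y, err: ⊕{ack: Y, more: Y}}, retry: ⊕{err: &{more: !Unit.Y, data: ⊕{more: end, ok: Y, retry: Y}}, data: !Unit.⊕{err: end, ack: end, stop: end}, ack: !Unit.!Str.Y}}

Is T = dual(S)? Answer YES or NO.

YES

?Str | !Str  match
  !Str | ?Str  match
    μY | μY  match (binder kept)
      &{ack,retry} | ⊕{ack,retry}  match same labels
        [ack]
          ?Str | !Str  match
            ⊕{retry,more,err} | &{retry,more,err}  match same labels
              [retry]
                !Str | ?Str  match
                  end | end  match
              [more]
                ?Str | !Str  match
                  Y | Y  match
              [err]
                &{ack,more} | ⊕{ack,more}  match same labels
                  [ack]
                    Y | Y  match
                  [more]
                    Y | Y  match
        [retry]
          &{err,data,ack} | ⊕{err,data,ack}  match same labels
            [err]
              ⊕{more,data} | &{more,data}  match same labels
                [more]
                  ?Unit | !Unit  match
                    Y | Y  match
                [data]
                  &{more,ok,retry} | ⊕{more,ok,retry}  match same labels
                    [more]
                      end | end  match
                    [ok]
                      Y | Y  match
                    [retry]
                      Y | Y  match
            [data]
              ?Unit | !Unit  match
                &{err,ack,stop} | ⊕{err,ack,stop}  match same labels
                  [err]
                    end | end  match
                  [ack]
                    end | end  match
                  [stop]
                    end | end  match
            [ack]
              ?Unit | !Unit  match
                ?Str | !Str  match
                  Y | Y  match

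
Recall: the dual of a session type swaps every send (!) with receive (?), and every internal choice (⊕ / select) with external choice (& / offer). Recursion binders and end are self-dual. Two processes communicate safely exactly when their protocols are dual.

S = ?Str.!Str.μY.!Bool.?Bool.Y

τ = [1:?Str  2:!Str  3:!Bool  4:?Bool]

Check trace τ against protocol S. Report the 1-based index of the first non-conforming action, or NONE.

NONE

step 1: ?Str  ✓  residual = !Str.μY.…
step 2: !Str  ✓  residual = μY.…
step 3: !Bool  ✓  residual = ?Bool.μY.…
step 4: ?Bool  ✓  residual = μY.…
τ conforms to S (length 4)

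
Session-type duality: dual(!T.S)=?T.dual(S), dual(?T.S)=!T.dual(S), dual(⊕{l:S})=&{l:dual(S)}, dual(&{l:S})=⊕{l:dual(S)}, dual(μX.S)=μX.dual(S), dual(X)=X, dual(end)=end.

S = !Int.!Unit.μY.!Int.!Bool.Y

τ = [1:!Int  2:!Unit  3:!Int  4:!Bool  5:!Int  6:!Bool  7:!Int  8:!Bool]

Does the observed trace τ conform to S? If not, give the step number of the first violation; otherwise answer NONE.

NONE

@1 !Int  ✓  cont: !Unit.μY.…
@2 !Unit  ✓  cont: μY.…
@3 !Int  ✓  cont: !Bool.μY.…
@4 !Bool  ✓  cont: μY.…
@5 !Int  ✓  cont: !Bool.μY.…
@6 !Bool  ✓  cont: μY.…
@7 !Int  ✓  cont: !Bool.μY.…
@8 !Bool  ✓  cont: μY.…
all 8 steps conform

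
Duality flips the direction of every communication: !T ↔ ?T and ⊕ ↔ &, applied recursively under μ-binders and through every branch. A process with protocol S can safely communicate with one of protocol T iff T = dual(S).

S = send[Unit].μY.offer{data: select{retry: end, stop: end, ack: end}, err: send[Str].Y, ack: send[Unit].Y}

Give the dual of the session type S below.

send[Unit] = recv[Unit]
  μY = μY  (binder kept)
    offer{data,err,ack} = select{data,err,ack}  (offer→select)
      [data]
        select{retry,stop,ack} = offer{retry,stop,ack}  (select→offer)
          [retry]
            end self-dual
          [stop]
            end self-dual
          [ack]
            end self-dual
      [err]
        send[Str] = recv[Str]
          Y self-dual
      [ack]
        send[Unit] = recv[Unit]
          Y self-dual

recv[Unit].μY.select{data: offer{retry: end, stop: end, ack: end}, err: recv[Str].Y, ack: recv[Unit].Y}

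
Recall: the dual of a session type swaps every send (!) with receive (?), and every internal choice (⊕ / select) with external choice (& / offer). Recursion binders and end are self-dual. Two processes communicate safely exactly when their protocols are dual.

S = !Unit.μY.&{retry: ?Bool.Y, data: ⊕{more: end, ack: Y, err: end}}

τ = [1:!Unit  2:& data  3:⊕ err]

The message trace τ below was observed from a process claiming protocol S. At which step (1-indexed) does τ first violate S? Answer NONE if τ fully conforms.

@1 !Unit  ok  residual = μY.…
@2 & data  ok  residual = ⊕{more: end, ack: μY.…, err: end}
@3 ⊕ err  ok  residual = end
trace exhausted — no violation

NONE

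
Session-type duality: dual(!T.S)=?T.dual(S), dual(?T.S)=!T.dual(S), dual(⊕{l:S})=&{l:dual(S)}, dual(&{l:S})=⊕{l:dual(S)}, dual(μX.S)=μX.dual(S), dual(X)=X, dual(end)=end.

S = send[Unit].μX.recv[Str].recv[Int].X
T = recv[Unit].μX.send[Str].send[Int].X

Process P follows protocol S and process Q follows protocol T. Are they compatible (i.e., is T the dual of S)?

send[Unit] | recv[Unit]  ✓
  μX | μX  ✓ (rec unchanged)
    recv[Str] | send[Str]  ✓
      recv[Int] | send[Int]  ✓
        X | X  ✓

YES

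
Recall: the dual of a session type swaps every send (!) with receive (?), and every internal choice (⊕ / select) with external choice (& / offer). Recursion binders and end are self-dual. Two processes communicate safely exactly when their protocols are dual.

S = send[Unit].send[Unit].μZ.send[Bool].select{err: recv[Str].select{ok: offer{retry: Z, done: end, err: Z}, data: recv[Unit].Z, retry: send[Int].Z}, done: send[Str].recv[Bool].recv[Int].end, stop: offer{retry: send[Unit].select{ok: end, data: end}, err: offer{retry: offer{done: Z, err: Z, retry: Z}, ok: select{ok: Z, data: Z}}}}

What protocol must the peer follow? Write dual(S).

send[Unit] → recv[Unit]
  send[Unit] → recv[Unit]
    μZ → μZ  (binder kept)
      send[Bool] → recv[Bool]
        select{err,done,stop} → offer{err,done,stop}  (⊕→&)
          case err:
            recv[Str] → send[Str]
              select{ok,data,retry} → offer{ok,data,retry}  (⊕→&)
                case ok:
                  offer{retry,done,err} → select{retry,done,err}  (offer→select)
                    case retry:
                      Z self-dual
                    case done:
                      end self-dual
                    case err:
                      Z self-dual
                case data:
                  recv[Unit] → send[Unit]
                    Z self-dual
                case retry:
                  send[Int] → recv[Int]
                    Z self-dual
          case done:
            send[Str] → recv[Str]
              recv[Bool] → send[Bool]
                recv[Int] → send[Int]
                  end self-dual
          case stop:
            offer{retry,err} → select{retry,err}  (offer→select)
              case retry:
                send[Unit] → recv[Unit]
                  select{ok,data} → offer{ok,data}  (⊕→&)
                    case ok:
                      end self-dual
                    case data:
                      end self-dual
              case err:
                offer{retry,ok} → select{retry,ok}  (offer→select)
                  case retry:
                    offer{done,err,retry} → select{done,err,retry}  (offer→select)
                      case done:
                        Z self-dual
                      case err:
                        Z self-dual
                      case retry:
                        Z self-dual
                  case ok:
                    select{ok,data} → offer{ok,data}  (⊕→&)
                      case ok:
                        Z self-dual
                      case data:
                        Z self-dual

recv[Unit].recv[Unit].μZ.recv[Bool].offer{err: send[Str].offer{ok: select{retry: Z, done: end, err: Z}, data: send[Unit].Z, retry: recv[Int].Z}, done: recv[Str].send[Bool].send[Int].end, stop: select{retry: recv[Unit].offer{ok: end, data: end}, err: select{retry: select{done: Z, err: Z, retry: Z}, ok: offer{ok: Z, data: Z}}}}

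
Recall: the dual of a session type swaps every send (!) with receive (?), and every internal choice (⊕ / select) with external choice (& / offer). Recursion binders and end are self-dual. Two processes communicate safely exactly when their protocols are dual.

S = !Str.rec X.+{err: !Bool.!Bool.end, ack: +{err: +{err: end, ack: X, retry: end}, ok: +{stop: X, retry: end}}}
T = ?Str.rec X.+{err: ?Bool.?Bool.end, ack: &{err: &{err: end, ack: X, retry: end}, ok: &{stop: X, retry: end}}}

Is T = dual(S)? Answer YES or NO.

NO

!Str ‖ ?Str  ok
  rec X ‖ rec X  ok (rec unchanged)
    +{err,ack} ‖ +{err,ack}  ✗ choice polarity not flipped — not dual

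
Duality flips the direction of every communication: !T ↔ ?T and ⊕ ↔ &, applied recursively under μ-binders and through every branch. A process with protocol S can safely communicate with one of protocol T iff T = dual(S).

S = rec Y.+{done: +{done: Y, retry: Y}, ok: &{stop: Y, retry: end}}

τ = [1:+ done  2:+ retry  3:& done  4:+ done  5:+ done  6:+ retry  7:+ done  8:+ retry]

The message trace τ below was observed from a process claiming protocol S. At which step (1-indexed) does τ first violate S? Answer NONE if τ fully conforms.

3

@1 + done  match  state: +{done: rec Y.…, retry: rec Y.…}
@2 + retry  match  state: rec Y.…
@3 got & done, protocol expects + done or + ok  ✗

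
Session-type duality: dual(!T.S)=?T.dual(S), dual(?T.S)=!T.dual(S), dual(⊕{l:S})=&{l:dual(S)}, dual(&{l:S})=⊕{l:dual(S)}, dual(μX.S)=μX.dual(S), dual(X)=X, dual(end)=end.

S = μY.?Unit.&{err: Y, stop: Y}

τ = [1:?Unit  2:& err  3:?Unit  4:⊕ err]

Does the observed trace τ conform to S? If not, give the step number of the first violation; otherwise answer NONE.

4

step 1: ?Unit  ✓  now at &{err: μY.…, stop: μY.…}
step 2: & err  ✓  now at μY.…
step 3: ?Unit  ✓  now at &{err: μY.…, stop: μY.…}
step 4: got ⊕ err, protocol expects & err or & stop  ✗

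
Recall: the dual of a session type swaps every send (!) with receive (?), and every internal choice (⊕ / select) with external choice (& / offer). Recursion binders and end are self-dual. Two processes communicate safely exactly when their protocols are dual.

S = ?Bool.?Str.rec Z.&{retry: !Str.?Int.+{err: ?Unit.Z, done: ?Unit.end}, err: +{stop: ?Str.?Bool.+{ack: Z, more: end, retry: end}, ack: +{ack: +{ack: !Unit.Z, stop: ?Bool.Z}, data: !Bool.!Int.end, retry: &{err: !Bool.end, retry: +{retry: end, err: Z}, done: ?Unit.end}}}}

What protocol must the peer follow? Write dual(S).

?Bool ↦ !Bool
  ?Str ↦ !Str
    rec Z ↦ rec Z  (μ self-dual)
      &{retry,err} ↦ +{retry,err}  (&→⊕)
        • retry:
          !Str ↦ ?Str
            ?Int ↦ !Int
              +{err,done} ↦ &{err,done}  (⊕→&)
                • err:
                  ?Unit ↦ !Unit
                    Z self-dual
                • done:
                  ?Unit ↦ !Unit
                    end self-dual
        • err:
          +{stop,ack} ↦ &{stop,ack}  (⊕→&)
            • stop:
              ?Str ↦ !Str
                ?Bool ↦ !Bool
                  +{ack,more,retry} ↦ &{ack,more,retry}  (⊕→&)
                    • ack:
                      Z self-dual
                    • more:
                      end self-dual
                    • retry:
                      end self-dual
            • ack:
              +{ack,data,retry} ↦ &{ack,data,retry}  (⊕→&)
                • ack:
                  +{ack,stop} ↦ &{ack,stop}  (⊕→&)
                    • ack:
                      !Unit ↦ ?Unit
                        Z self-dual
                    • stop:
                      ?Bool ↦ !Bool
                        Z self-dual
                • data:
                  !Bool ↦ ?Bool
                    !Int ↦ ?Int
                      end self-dual
                • retry:
                  &{err,retry,done} ↦ +{err,retry,done}  (&→⊕)
                    • err:
                      !Bool ↦ ?Bool
                        end self-dual
                    • retry:
                      +{retry,err} ↦ &{retry,err}  (⊕→&)
                        • retry:
                          end self-dual
                        • err:
                          Z self-dual
                    • done:
                      ?Unit ↦ !Unit
                        end self-dual

!Bool.!Str.rec Z.+{retry: ?Str.!Int.&{err: !Unit.Z, done: !Unit.end}, err: &{stop: !Str.!Bool.&{ack: Z, more: end, retry: end}, ack: &{ack: &{ack: ?Unit.Z, stop: !Bool.Z}, data: ?Bool.?Int.end, retry: +{err: ?Bool.end, retry: &{retry: end, err: Z}, done: !Unit.end}}}}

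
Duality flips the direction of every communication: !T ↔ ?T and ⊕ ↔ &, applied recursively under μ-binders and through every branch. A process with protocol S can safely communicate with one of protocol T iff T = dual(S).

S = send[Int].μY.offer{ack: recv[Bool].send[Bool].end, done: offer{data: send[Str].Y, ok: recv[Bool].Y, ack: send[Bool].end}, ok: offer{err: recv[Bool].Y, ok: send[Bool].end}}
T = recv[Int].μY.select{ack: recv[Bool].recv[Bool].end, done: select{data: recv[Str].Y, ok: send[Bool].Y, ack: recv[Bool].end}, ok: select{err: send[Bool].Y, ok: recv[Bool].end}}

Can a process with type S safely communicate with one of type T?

send[Int] vs recv[Int]  ok
  μY vs μY  ok (μ self-dual)
    offer{ack,done,ok} vs select{ack,done,ok}  ok label sets agree
      [ack]
        recv[Bool] vs recv[Bool]  ✗ same direction on both sides — not dual

NO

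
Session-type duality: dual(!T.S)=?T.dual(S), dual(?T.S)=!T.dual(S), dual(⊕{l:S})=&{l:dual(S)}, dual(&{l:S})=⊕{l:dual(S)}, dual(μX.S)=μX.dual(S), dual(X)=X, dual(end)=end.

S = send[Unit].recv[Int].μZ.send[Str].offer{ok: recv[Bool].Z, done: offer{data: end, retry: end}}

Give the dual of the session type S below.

recv[Unit].send[Int].μZ.recv[Str].select{ok: send[Bool].Z, done: select{data: end, retry: end}}

send[Unit] ↦ recv[Unit]
  recv[Int] ↦ send[Int]
    μZ ↦ μZ  (rec unchanged)
      send[Str] ↦ recv[Str]
        offer{ok,done} ↦ select{ok,done}  (&→⊕)
          case ok:
            recv[Bool] ↦ send[Bool]
              Z self-dual
          case done:
            offer{data,retry} ↦ select{data,retry}  (&→⊕)
              case data:
                end self-dual
              case retry:
                end self-dual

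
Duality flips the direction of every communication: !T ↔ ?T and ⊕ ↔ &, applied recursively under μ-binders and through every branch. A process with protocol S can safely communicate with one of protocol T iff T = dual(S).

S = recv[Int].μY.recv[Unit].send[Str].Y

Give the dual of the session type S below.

send[Int].μY.send[Unit].recv[Str].Y

recv[Int] ↦ send[Int]
  μY ↦ μY  (μ self-dual)
    recv[Unit] ↦ send[Unit]
      send[Str] ↦ recv[Str]
        Y ↦ Y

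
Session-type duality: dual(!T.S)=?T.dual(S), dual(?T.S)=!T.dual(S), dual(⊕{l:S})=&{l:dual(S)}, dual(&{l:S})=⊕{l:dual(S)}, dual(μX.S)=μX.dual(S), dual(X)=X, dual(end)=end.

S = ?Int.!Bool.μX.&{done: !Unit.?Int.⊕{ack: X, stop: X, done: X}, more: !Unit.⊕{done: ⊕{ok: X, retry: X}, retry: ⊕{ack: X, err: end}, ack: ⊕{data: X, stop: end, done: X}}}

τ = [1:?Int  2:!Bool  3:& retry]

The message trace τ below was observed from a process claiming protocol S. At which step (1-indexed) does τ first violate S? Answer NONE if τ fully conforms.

3

[1] ?Int  ok  state: !Bool.μX.…
[2] !Bool  ok  state: μX.…
[3] got & retry, protocol expects & done or & more  ✗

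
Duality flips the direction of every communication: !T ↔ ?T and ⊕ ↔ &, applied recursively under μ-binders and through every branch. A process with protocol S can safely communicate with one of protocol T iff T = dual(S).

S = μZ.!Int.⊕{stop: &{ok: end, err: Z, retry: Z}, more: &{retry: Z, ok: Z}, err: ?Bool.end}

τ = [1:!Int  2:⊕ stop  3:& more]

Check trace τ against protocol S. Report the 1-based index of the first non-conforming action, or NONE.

3

[1] !Int  ok  cont: ⊕{stop: &{ok: end, err: μZ.…, retry: μZ.…}, more: &{retry: μZ.…, ok: μZ.…}, err: ?Bool.end}
[2] ⊕ stop  ok  cont: &{ok: end, err: μZ.…, retry: μZ.…}
[3] got & more, protocol expects & ok or & err or & retry  ✗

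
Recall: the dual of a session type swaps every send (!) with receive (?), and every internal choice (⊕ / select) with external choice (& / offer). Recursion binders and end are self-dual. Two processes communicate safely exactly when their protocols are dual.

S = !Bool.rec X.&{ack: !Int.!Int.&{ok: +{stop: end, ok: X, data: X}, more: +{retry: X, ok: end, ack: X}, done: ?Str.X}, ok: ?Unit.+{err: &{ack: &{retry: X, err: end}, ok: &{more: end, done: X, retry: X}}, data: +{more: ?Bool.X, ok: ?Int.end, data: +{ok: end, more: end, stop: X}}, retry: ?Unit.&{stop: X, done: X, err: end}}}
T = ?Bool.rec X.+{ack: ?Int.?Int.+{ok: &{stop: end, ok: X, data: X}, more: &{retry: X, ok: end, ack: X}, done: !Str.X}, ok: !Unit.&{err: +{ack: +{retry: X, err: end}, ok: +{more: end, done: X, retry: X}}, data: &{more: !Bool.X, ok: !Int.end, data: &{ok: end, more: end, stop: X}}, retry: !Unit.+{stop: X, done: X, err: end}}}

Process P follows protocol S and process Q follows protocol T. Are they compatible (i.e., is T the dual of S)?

YES

!Bool ‖ ?Bool  ✓
  rec X ‖ rec X  ✓ (binder kept)
    &{ack,ok} ‖ +{ack,ok}  ✓ labels match
      case ack:
        !Int ‖ ?Int  ✓
          !Int ‖ ?Int  ✓
            &{ok,more,done} ‖ +{ok,more,done}  ✓ labels match
              case ok:
                +{stop,ok,data} ‖ &{stop,ok,data}  ✓ labels match
                  case stop:
                    end ‖ end  ✓
                  case ok:
                    X ‖ X  ✓
                  case data:
                    X ‖ X  ✓
              case more:
                +{retry,ok,ack} ‖ &{retry,ok,ack}  ✓ labels match
                  case retry:
                    X ‖ X  ✓
                  case ok:
                    end ‖ end  ✓
                  case ack:
                    X ‖ X  ✓
              case done:
                ?Str ‖ !Str  ✓
                  X ‖ X  ✓
      case ok:
        ?Unit ‖ !Unit  ✓
          +{err,data,retry} ‖ &{err,data,retry}  ✓ labels match
            case err:
              &{ack,ok} ‖ +{ack,ok}  ✓ labels match
                case ack:
                  &{retry,err} ‖ +{retry,err}  ✓ labels match
                    case retry:
                      X ‖ X  ✓
                    case err:
                      end ‖ end  ✓
                case ok:
                  &{more,done,retry} ‖ +{more,done,retry}  ✓ labels match
                    case more:
                      end ‖ end  ✓
                    case done:
                      X ‖ X  ✓
                    case retry:
                      X ‖ X  ✓
            case data:
              +{more,ok,data} ‖ &{more,ok,data}  ✓ labels match
                case more:
                  ?Bool ‖ !Bool  ✓
                    X ‖ X  ✓
                case ok:
                  ?Int ‖ !Int  ✓
                    end ‖ end  ✓
                case data:
                  +{ok,more,stop} ‖ &{ok,more,stop}  ✓ labels match
                    case ok:
                      end ‖ end  ✓
                    case more:
                      end ‖ end  ✓
                    case stop:
                      X ‖ X  ✓
            case retry:
              ?Unit ‖ !Unit  ✓
                &{stop,done,err} ‖ +{stop,done,err}  ✓ labels match
                  case stop:
                    X ‖ X  ✓
                  case done:
                    X ‖ X  ✓
                  case err:
                    end ‖ end  ✓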